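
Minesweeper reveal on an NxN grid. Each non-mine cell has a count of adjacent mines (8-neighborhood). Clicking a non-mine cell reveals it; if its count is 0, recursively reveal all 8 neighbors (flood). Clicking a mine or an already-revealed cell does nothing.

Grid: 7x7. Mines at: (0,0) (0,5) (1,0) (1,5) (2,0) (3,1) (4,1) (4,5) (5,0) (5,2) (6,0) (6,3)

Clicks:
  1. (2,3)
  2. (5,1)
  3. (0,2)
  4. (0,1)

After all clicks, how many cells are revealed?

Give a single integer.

Answer: 19

Derivation:
Click 1 (2,3) count=0: revealed 18 new [(0,1) (0,2) (0,3) (0,4) (1,1) (1,2) (1,3) (1,4) (2,1) (2,2) (2,3) (2,4) (3,2) (3,3) (3,4) (4,2) (4,3) (4,4)] -> total=18
Click 2 (5,1) count=4: revealed 1 new [(5,1)] -> total=19
Click 3 (0,2) count=0: revealed 0 new [(none)] -> total=19
Click 4 (0,1) count=2: revealed 0 new [(none)] -> total=19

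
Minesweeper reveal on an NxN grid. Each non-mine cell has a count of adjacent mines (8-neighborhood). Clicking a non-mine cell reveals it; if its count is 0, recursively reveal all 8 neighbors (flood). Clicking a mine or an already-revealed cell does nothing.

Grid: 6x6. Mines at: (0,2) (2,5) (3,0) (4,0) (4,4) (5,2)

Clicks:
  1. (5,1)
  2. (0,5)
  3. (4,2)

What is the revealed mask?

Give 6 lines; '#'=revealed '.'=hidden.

Click 1 (5,1) count=2: revealed 1 new [(5,1)] -> total=1
Click 2 (0,5) count=0: revealed 6 new [(0,3) (0,4) (0,5) (1,3) (1,4) (1,5)] -> total=7
Click 3 (4,2) count=1: revealed 1 new [(4,2)] -> total=8

Answer: ...###
...###
......
......
..#...
.#....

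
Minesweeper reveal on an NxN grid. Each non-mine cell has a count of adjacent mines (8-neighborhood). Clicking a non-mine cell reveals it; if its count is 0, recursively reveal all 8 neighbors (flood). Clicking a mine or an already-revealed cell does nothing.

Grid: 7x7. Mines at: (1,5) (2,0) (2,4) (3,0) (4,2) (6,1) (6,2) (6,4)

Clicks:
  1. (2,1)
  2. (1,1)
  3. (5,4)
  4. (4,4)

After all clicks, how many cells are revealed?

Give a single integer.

Click 1 (2,1) count=2: revealed 1 new [(2,1)] -> total=1
Click 2 (1,1) count=1: revealed 1 new [(1,1)] -> total=2
Click 3 (5,4) count=1: revealed 1 new [(5,4)] -> total=3
Click 4 (4,4) count=0: revealed 15 new [(2,5) (2,6) (3,3) (3,4) (3,5) (3,6) (4,3) (4,4) (4,5) (4,6) (5,3) (5,5) (5,6) (6,5) (6,6)] -> total=18

Answer: 18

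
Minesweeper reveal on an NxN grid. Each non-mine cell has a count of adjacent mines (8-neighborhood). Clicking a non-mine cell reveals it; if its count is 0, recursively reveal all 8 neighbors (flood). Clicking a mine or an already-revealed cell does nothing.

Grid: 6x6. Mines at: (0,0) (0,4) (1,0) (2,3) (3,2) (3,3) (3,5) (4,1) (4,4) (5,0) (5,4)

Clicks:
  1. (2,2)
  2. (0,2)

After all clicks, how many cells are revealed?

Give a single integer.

Click 1 (2,2) count=3: revealed 1 new [(2,2)] -> total=1
Click 2 (0,2) count=0: revealed 6 new [(0,1) (0,2) (0,3) (1,1) (1,2) (1,3)] -> total=7

Answer: 7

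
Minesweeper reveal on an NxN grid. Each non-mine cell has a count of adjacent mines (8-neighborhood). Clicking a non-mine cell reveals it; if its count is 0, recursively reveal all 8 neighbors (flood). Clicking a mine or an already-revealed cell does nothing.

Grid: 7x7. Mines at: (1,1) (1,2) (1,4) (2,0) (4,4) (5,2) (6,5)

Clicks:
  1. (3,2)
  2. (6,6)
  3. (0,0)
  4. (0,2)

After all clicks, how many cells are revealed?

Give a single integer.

Click 1 (3,2) count=0: revealed 9 new [(2,1) (2,2) (2,3) (3,1) (3,2) (3,3) (4,1) (4,2) (4,3)] -> total=9
Click 2 (6,6) count=1: revealed 1 new [(6,6)] -> total=10
Click 3 (0,0) count=1: revealed 1 new [(0,0)] -> total=11
Click 4 (0,2) count=2: revealed 1 new [(0,2)] -> total=12

Answer: 12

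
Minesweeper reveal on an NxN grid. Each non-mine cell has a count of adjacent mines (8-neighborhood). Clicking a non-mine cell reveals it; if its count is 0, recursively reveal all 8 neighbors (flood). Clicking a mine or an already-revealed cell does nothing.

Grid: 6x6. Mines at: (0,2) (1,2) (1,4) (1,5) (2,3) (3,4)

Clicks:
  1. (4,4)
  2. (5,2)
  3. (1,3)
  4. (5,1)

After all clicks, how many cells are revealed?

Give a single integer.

Click 1 (4,4) count=1: revealed 1 new [(4,4)] -> total=1
Click 2 (5,2) count=0: revealed 22 new [(0,0) (0,1) (1,0) (1,1) (2,0) (2,1) (2,2) (3,0) (3,1) (3,2) (3,3) (4,0) (4,1) (4,2) (4,3) (4,5) (5,0) (5,1) (5,2) (5,3) (5,4) (5,5)] -> total=23
Click 3 (1,3) count=4: revealed 1 new [(1,3)] -> total=24
Click 4 (5,1) count=0: revealed 0 new [(none)] -> total=24

Answer: 24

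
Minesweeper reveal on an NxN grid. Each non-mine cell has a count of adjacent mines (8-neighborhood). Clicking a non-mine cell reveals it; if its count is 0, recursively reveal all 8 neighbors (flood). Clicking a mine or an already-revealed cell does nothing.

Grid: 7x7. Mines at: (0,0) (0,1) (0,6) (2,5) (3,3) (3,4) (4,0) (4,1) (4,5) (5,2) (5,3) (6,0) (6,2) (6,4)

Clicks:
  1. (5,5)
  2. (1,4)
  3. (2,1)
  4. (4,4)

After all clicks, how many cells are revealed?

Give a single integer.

Answer: 12

Derivation:
Click 1 (5,5) count=2: revealed 1 new [(5,5)] -> total=1
Click 2 (1,4) count=1: revealed 1 new [(1,4)] -> total=2
Click 3 (2,1) count=0: revealed 9 new [(1,0) (1,1) (1,2) (2,0) (2,1) (2,2) (3,0) (3,1) (3,2)] -> total=11
Click 4 (4,4) count=4: revealed 1 new [(4,4)] -> total=12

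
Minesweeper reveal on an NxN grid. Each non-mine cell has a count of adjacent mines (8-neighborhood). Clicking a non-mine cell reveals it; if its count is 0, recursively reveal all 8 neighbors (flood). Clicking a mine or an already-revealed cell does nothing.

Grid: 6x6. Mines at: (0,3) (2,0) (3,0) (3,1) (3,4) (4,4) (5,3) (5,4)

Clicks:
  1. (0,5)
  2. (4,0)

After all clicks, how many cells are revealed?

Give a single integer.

Click 1 (0,5) count=0: revealed 6 new [(0,4) (0,5) (1,4) (1,5) (2,4) (2,5)] -> total=6
Click 2 (4,0) count=2: revealed 1 new [(4,0)] -> total=7

Answer: 7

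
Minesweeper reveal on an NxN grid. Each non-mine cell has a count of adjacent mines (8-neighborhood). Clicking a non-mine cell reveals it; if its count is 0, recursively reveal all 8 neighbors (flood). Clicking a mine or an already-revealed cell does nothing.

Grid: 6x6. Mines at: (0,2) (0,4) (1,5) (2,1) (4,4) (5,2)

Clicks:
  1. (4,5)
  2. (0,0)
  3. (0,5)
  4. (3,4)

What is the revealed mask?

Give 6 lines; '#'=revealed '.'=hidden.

Answer: ##...#
##....
......
....#.
.....#
......

Derivation:
Click 1 (4,5) count=1: revealed 1 new [(4,5)] -> total=1
Click 2 (0,0) count=0: revealed 4 new [(0,0) (0,1) (1,0) (1,1)] -> total=5
Click 3 (0,5) count=2: revealed 1 new [(0,5)] -> total=6
Click 4 (3,4) count=1: revealed 1 new [(3,4)] -> total=7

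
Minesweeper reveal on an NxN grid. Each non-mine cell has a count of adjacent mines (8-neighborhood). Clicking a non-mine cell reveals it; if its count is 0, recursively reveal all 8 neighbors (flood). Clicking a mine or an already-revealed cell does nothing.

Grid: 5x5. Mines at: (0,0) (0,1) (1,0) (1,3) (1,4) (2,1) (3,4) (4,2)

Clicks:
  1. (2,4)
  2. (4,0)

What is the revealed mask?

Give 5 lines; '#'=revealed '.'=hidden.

Click 1 (2,4) count=3: revealed 1 new [(2,4)] -> total=1
Click 2 (4,0) count=0: revealed 4 new [(3,0) (3,1) (4,0) (4,1)] -> total=5

Answer: .....
.....
....#
##...
##...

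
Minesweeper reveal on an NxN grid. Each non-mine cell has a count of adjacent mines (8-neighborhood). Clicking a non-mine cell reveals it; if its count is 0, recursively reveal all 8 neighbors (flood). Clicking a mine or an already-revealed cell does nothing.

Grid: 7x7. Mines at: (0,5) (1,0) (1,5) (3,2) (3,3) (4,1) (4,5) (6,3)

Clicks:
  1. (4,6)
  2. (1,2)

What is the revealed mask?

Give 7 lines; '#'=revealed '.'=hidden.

Click 1 (4,6) count=1: revealed 1 new [(4,6)] -> total=1
Click 2 (1,2) count=0: revealed 12 new [(0,1) (0,2) (0,3) (0,4) (1,1) (1,2) (1,3) (1,4) (2,1) (2,2) (2,3) (2,4)] -> total=13

Answer: .####..
.####..
.####..
.......
......#
.......
.......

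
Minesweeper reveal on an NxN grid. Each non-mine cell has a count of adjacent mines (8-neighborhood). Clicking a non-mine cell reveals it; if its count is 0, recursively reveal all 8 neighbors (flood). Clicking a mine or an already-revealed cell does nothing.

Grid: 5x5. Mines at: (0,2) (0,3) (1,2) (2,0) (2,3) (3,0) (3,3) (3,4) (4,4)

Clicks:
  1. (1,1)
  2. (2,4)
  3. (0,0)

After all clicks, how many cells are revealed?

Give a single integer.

Click 1 (1,1) count=3: revealed 1 new [(1,1)] -> total=1
Click 2 (2,4) count=3: revealed 1 new [(2,4)] -> total=2
Click 3 (0,0) count=0: revealed 3 new [(0,0) (0,1) (1,0)] -> total=5

Answer: 5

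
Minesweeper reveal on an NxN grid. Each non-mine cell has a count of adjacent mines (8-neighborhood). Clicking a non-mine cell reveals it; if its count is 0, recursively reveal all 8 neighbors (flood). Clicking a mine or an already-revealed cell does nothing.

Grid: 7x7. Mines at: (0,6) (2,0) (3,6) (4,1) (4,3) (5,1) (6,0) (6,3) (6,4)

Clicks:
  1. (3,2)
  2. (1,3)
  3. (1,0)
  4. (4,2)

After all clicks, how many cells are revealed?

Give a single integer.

Answer: 23

Derivation:
Click 1 (3,2) count=2: revealed 1 new [(3,2)] -> total=1
Click 2 (1,3) count=0: revealed 21 new [(0,0) (0,1) (0,2) (0,3) (0,4) (0,5) (1,0) (1,1) (1,2) (1,3) (1,4) (1,5) (2,1) (2,2) (2,3) (2,4) (2,5) (3,1) (3,3) (3,4) (3,5)] -> total=22
Click 3 (1,0) count=1: revealed 0 new [(none)] -> total=22
Click 4 (4,2) count=3: revealed 1 new [(4,2)] -> total=23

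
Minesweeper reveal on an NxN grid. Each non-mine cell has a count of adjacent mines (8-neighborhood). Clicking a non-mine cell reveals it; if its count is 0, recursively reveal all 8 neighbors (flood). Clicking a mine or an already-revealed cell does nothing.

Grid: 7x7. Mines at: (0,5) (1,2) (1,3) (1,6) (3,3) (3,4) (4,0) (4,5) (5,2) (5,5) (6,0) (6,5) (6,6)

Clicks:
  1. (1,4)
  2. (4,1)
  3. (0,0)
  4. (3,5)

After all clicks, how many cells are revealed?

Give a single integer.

Click 1 (1,4) count=2: revealed 1 new [(1,4)] -> total=1
Click 2 (4,1) count=2: revealed 1 new [(4,1)] -> total=2
Click 3 (0,0) count=0: revealed 8 new [(0,0) (0,1) (1,0) (1,1) (2,0) (2,1) (3,0) (3,1)] -> total=10
Click 4 (3,5) count=2: revealed 1 new [(3,5)] -> total=11

Answer: 11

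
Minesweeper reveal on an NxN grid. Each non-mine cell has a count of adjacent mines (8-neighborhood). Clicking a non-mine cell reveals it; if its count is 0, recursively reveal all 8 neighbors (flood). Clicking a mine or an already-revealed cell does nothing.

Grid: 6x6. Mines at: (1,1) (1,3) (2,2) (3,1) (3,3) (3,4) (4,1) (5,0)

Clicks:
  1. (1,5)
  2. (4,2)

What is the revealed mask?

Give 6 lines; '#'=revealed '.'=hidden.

Answer: ....##
....##
....##
......
..#...
......

Derivation:
Click 1 (1,5) count=0: revealed 6 new [(0,4) (0,5) (1,4) (1,5) (2,4) (2,5)] -> total=6
Click 2 (4,2) count=3: revealed 1 new [(4,2)] -> total=7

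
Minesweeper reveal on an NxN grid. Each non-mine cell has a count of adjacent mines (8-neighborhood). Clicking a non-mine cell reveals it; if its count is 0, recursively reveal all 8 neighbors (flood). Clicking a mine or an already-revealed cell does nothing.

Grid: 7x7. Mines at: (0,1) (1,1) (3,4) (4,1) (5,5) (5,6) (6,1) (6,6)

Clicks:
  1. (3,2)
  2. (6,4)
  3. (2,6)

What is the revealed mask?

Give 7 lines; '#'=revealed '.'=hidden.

Answer: ..#####
..#####
..#####
..#..##
.....##
.......
....#..

Derivation:
Click 1 (3,2) count=1: revealed 1 new [(3,2)] -> total=1
Click 2 (6,4) count=1: revealed 1 new [(6,4)] -> total=2
Click 3 (2,6) count=0: revealed 19 new [(0,2) (0,3) (0,4) (0,5) (0,6) (1,2) (1,3) (1,4) (1,5) (1,6) (2,2) (2,3) (2,4) (2,5) (2,6) (3,5) (3,6) (4,5) (4,6)] -> total=21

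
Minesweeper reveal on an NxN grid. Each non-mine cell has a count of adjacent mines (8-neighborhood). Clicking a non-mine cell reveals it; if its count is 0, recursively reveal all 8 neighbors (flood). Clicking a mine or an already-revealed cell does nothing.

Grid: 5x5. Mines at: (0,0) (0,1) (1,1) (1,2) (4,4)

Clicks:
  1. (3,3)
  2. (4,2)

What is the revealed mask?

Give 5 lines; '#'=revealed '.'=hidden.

Click 1 (3,3) count=1: revealed 1 new [(3,3)] -> total=1
Click 2 (4,2) count=0: revealed 11 new [(2,0) (2,1) (2,2) (2,3) (3,0) (3,1) (3,2) (4,0) (4,1) (4,2) (4,3)] -> total=12

Answer: .....
.....
####.
####.
####.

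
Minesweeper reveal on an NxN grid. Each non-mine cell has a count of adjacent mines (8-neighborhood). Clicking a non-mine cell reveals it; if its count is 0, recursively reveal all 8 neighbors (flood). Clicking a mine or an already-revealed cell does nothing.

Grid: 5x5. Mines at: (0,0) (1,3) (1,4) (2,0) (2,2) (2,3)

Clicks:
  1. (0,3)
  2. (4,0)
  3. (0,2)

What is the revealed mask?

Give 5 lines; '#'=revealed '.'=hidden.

Click 1 (0,3) count=2: revealed 1 new [(0,3)] -> total=1
Click 2 (4,0) count=0: revealed 10 new [(3,0) (3,1) (3,2) (3,3) (3,4) (4,0) (4,1) (4,2) (4,3) (4,4)] -> total=11
Click 3 (0,2) count=1: revealed 1 new [(0,2)] -> total=12

Answer: ..##.
.....
.....
#####
#####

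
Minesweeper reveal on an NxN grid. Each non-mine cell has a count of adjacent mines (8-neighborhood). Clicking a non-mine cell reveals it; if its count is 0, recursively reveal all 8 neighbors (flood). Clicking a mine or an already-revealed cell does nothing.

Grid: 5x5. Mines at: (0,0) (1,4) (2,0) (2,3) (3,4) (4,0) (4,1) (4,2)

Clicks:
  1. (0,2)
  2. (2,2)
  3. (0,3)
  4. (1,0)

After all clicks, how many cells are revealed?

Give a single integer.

Click 1 (0,2) count=0: revealed 6 new [(0,1) (0,2) (0,3) (1,1) (1,2) (1,3)] -> total=6
Click 2 (2,2) count=1: revealed 1 new [(2,2)] -> total=7
Click 3 (0,3) count=1: revealed 0 new [(none)] -> total=7
Click 4 (1,0) count=2: revealed 1 new [(1,0)] -> total=8

Answer: 8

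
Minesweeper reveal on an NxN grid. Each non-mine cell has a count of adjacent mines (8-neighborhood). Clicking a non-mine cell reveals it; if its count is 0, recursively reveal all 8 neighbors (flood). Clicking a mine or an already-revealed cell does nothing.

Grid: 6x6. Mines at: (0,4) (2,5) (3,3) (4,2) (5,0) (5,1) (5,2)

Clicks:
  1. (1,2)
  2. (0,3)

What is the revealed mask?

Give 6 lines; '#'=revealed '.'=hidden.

Answer: ####..
####..
####..
###...
##....
......

Derivation:
Click 1 (1,2) count=0: revealed 17 new [(0,0) (0,1) (0,2) (0,3) (1,0) (1,1) (1,2) (1,3) (2,0) (2,1) (2,2) (2,3) (3,0) (3,1) (3,2) (4,0) (4,1)] -> total=17
Click 2 (0,3) count=1: revealed 0 new [(none)] -> total=17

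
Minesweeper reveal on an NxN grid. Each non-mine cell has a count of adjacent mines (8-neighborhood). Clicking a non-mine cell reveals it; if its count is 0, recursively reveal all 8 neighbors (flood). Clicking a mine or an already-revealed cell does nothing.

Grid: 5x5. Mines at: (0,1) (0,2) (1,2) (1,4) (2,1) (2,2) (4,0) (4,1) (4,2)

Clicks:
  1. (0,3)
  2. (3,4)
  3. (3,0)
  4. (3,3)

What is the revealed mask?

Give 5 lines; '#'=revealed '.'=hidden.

Answer: ...#.
.....
...##
#..##
...##

Derivation:
Click 1 (0,3) count=3: revealed 1 new [(0,3)] -> total=1
Click 2 (3,4) count=0: revealed 6 new [(2,3) (2,4) (3,3) (3,4) (4,3) (4,4)] -> total=7
Click 3 (3,0) count=3: revealed 1 new [(3,0)] -> total=8
Click 4 (3,3) count=2: revealed 0 new [(none)] -> total=8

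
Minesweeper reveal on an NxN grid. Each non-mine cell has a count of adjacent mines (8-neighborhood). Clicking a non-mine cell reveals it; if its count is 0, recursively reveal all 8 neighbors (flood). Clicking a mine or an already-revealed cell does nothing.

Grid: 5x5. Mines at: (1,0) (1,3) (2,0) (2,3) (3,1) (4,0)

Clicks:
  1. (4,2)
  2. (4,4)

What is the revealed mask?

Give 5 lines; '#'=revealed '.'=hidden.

Click 1 (4,2) count=1: revealed 1 new [(4,2)] -> total=1
Click 2 (4,4) count=0: revealed 5 new [(3,2) (3,3) (3,4) (4,3) (4,4)] -> total=6

Answer: .....
.....
.....
..###
..###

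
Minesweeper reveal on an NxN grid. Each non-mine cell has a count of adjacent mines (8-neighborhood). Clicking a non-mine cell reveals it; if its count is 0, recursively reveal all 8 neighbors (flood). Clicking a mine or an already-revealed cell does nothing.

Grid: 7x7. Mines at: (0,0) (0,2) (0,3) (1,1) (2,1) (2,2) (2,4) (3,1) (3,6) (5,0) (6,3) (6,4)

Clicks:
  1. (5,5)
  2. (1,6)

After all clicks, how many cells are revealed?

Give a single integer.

Answer: 9

Derivation:
Click 1 (5,5) count=1: revealed 1 new [(5,5)] -> total=1
Click 2 (1,6) count=0: revealed 8 new [(0,4) (0,5) (0,6) (1,4) (1,5) (1,6) (2,5) (2,6)] -> total=9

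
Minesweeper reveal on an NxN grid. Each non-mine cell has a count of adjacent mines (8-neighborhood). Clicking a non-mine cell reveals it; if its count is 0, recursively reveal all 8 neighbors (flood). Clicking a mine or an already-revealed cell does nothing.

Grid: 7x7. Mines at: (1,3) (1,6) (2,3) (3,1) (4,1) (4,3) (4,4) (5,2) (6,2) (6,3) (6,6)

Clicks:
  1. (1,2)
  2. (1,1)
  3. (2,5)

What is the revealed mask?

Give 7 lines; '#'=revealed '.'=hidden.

Click 1 (1,2) count=2: revealed 1 new [(1,2)] -> total=1
Click 2 (1,1) count=0: revealed 8 new [(0,0) (0,1) (0,2) (1,0) (1,1) (2,0) (2,1) (2,2)] -> total=9
Click 3 (2,5) count=1: revealed 1 new [(2,5)] -> total=10

Answer: ###....
###....
###..#.
.......
.......
.......
.......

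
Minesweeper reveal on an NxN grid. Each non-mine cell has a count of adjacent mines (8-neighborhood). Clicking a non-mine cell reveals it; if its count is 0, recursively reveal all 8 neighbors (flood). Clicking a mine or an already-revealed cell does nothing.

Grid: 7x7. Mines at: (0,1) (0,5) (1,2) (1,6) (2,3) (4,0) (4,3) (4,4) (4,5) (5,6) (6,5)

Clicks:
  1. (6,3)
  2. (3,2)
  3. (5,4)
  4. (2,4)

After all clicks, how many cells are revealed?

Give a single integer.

Answer: 12

Derivation:
Click 1 (6,3) count=0: revealed 10 new [(5,0) (5,1) (5,2) (5,3) (5,4) (6,0) (6,1) (6,2) (6,3) (6,4)] -> total=10
Click 2 (3,2) count=2: revealed 1 new [(3,2)] -> total=11
Click 3 (5,4) count=4: revealed 0 new [(none)] -> total=11
Click 4 (2,4) count=1: revealed 1 new [(2,4)] -> total=12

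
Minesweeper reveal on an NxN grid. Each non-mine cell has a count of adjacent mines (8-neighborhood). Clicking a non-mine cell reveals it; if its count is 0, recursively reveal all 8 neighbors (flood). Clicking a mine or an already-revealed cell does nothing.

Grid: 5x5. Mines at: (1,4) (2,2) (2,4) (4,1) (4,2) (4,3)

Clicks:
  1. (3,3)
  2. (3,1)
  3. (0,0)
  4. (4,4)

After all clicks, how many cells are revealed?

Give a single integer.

Click 1 (3,3) count=4: revealed 1 new [(3,3)] -> total=1
Click 2 (3,1) count=3: revealed 1 new [(3,1)] -> total=2
Click 3 (0,0) count=0: revealed 11 new [(0,0) (0,1) (0,2) (0,3) (1,0) (1,1) (1,2) (1,3) (2,0) (2,1) (3,0)] -> total=13
Click 4 (4,4) count=1: revealed 1 new [(4,4)] -> total=14

Answer: 14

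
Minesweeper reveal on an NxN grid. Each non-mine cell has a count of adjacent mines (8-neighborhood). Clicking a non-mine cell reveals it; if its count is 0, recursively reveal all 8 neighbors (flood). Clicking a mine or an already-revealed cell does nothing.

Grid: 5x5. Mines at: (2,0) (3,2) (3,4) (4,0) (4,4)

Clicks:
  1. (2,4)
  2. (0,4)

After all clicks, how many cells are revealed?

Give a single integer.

Answer: 14

Derivation:
Click 1 (2,4) count=1: revealed 1 new [(2,4)] -> total=1
Click 2 (0,4) count=0: revealed 13 new [(0,0) (0,1) (0,2) (0,3) (0,4) (1,0) (1,1) (1,2) (1,3) (1,4) (2,1) (2,2) (2,3)] -> total=14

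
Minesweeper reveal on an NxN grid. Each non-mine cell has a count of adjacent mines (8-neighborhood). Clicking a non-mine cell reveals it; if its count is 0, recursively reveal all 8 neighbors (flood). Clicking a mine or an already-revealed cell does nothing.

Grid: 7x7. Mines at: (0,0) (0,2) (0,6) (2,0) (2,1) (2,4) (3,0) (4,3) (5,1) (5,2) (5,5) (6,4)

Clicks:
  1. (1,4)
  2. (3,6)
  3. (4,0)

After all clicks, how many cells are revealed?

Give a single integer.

Click 1 (1,4) count=1: revealed 1 new [(1,4)] -> total=1
Click 2 (3,6) count=0: revealed 8 new [(1,5) (1,6) (2,5) (2,6) (3,5) (3,6) (4,5) (4,6)] -> total=9
Click 3 (4,0) count=2: revealed 1 new [(4,0)] -> total=10

Answer: 10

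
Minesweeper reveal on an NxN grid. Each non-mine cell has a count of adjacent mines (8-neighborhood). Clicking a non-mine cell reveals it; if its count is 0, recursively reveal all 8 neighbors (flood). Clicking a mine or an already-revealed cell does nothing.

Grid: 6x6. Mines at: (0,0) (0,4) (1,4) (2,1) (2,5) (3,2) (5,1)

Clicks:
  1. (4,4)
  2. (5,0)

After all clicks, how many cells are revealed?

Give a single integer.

Click 1 (4,4) count=0: revealed 11 new [(3,3) (3,4) (3,5) (4,2) (4,3) (4,4) (4,5) (5,2) (5,3) (5,4) (5,5)] -> total=11
Click 2 (5,0) count=1: revealed 1 new [(5,0)] -> total=12

Answer: 12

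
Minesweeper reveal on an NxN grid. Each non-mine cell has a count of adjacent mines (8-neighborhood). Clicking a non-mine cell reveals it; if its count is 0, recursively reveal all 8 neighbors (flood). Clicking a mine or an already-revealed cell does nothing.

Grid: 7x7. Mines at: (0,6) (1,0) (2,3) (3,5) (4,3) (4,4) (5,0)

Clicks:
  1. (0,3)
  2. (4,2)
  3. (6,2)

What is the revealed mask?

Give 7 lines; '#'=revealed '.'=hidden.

Click 1 (0,3) count=0: revealed 10 new [(0,1) (0,2) (0,3) (0,4) (0,5) (1,1) (1,2) (1,3) (1,4) (1,5)] -> total=10
Click 2 (4,2) count=1: revealed 1 new [(4,2)] -> total=11
Click 3 (6,2) count=0: revealed 14 new [(4,5) (4,6) (5,1) (5,2) (5,3) (5,4) (5,5) (5,6) (6,1) (6,2) (6,3) (6,4) (6,5) (6,6)] -> total=25

Answer: .#####.
.#####.
.......
.......
..#..##
.######
.######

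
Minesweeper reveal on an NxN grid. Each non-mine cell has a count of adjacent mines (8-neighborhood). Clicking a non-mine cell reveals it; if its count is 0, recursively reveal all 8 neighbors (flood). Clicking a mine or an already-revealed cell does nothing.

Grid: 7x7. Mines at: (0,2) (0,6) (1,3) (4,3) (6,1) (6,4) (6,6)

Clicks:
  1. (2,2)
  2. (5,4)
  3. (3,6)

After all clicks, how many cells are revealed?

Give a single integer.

Answer: 16

Derivation:
Click 1 (2,2) count=1: revealed 1 new [(2,2)] -> total=1
Click 2 (5,4) count=2: revealed 1 new [(5,4)] -> total=2
Click 3 (3,6) count=0: revealed 14 new [(1,4) (1,5) (1,6) (2,4) (2,5) (2,6) (3,4) (3,5) (3,6) (4,4) (4,5) (4,6) (5,5) (5,6)] -> total=16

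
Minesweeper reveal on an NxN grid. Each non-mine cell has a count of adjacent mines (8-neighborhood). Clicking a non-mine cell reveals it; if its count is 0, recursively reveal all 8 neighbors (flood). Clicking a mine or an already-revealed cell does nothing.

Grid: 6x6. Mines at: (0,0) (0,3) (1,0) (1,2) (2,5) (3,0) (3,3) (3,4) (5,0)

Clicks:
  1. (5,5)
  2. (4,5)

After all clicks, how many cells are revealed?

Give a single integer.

Click 1 (5,5) count=0: revealed 10 new [(4,1) (4,2) (4,3) (4,4) (4,5) (5,1) (5,2) (5,3) (5,4) (5,5)] -> total=10
Click 2 (4,5) count=1: revealed 0 new [(none)] -> total=10

Answer: 10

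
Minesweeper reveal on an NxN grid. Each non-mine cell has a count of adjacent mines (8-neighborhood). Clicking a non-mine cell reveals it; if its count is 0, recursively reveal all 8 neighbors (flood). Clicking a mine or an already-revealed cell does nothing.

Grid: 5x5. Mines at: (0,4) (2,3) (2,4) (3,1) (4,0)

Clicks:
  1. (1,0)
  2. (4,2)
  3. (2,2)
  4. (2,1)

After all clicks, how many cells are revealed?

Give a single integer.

Answer: 12

Derivation:
Click 1 (1,0) count=0: revealed 11 new [(0,0) (0,1) (0,2) (0,3) (1,0) (1,1) (1,2) (1,3) (2,0) (2,1) (2,2)] -> total=11
Click 2 (4,2) count=1: revealed 1 new [(4,2)] -> total=12
Click 3 (2,2) count=2: revealed 0 new [(none)] -> total=12
Click 4 (2,1) count=1: revealed 0 new [(none)] -> total=12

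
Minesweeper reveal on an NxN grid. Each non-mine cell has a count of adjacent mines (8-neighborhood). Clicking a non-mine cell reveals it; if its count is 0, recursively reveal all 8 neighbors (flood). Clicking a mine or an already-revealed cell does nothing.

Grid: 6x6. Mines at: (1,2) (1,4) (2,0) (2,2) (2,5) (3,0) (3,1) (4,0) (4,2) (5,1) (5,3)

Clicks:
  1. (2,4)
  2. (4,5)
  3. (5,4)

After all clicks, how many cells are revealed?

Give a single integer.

Answer: 7

Derivation:
Click 1 (2,4) count=2: revealed 1 new [(2,4)] -> total=1
Click 2 (4,5) count=0: revealed 6 new [(3,4) (3,5) (4,4) (4,5) (5,4) (5,5)] -> total=7
Click 3 (5,4) count=1: revealed 0 new [(none)] -> total=7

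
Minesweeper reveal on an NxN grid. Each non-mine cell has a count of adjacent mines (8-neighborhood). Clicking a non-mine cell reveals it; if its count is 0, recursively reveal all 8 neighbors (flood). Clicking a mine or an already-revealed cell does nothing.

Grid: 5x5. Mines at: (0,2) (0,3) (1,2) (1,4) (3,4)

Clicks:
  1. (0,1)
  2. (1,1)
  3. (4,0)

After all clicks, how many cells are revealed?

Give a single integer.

Click 1 (0,1) count=2: revealed 1 new [(0,1)] -> total=1
Click 2 (1,1) count=2: revealed 1 new [(1,1)] -> total=2
Click 3 (4,0) count=0: revealed 14 new [(0,0) (1,0) (2,0) (2,1) (2,2) (2,3) (3,0) (3,1) (3,2) (3,3) (4,0) (4,1) (4,2) (4,3)] -> total=16

Answer: 16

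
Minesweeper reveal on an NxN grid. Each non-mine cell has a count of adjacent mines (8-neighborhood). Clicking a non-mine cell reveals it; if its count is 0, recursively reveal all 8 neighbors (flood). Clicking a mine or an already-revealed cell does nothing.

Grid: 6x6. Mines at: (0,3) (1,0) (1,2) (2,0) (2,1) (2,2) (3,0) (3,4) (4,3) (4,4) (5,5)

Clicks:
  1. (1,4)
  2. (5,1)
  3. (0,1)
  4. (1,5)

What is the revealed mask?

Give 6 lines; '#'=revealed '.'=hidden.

Answer: .#..##
....##
....##
......
###...
###...

Derivation:
Click 1 (1,4) count=1: revealed 1 new [(1,4)] -> total=1
Click 2 (5,1) count=0: revealed 6 new [(4,0) (4,1) (4,2) (5,0) (5,1) (5,2)] -> total=7
Click 3 (0,1) count=2: revealed 1 new [(0,1)] -> total=8
Click 4 (1,5) count=0: revealed 5 new [(0,4) (0,5) (1,5) (2,4) (2,5)] -> total=13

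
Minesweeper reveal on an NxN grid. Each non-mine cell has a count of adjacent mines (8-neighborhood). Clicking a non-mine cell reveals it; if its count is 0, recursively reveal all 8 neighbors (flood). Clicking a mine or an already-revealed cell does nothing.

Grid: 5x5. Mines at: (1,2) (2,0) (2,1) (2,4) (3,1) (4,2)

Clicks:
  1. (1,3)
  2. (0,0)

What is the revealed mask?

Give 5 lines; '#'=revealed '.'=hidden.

Click 1 (1,3) count=2: revealed 1 new [(1,3)] -> total=1
Click 2 (0,0) count=0: revealed 4 new [(0,0) (0,1) (1,0) (1,1)] -> total=5

Answer: ##...
##.#.
.....
.....
.....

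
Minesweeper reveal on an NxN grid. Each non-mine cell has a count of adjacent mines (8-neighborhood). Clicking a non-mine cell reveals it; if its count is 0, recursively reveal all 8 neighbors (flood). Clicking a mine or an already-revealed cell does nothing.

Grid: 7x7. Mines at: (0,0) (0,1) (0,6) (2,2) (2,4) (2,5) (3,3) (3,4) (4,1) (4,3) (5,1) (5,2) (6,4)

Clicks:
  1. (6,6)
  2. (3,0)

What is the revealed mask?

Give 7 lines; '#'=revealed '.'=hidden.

Answer: .......
.......
.......
#....##
.....##
.....##
.....##

Derivation:
Click 1 (6,6) count=0: revealed 8 new [(3,5) (3,6) (4,5) (4,6) (5,5) (5,6) (6,5) (6,6)] -> total=8
Click 2 (3,0) count=1: revealed 1 new [(3,0)] -> total=9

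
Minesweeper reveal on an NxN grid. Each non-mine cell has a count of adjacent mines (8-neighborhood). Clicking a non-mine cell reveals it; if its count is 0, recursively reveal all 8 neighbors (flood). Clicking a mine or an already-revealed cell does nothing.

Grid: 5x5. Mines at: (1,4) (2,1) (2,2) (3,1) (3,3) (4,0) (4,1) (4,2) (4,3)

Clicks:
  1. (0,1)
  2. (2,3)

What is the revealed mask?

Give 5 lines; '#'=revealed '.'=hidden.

Click 1 (0,1) count=0: revealed 8 new [(0,0) (0,1) (0,2) (0,3) (1,0) (1,1) (1,2) (1,3)] -> total=8
Click 2 (2,3) count=3: revealed 1 new [(2,3)] -> total=9

Answer: ####.
####.
...#.
.....
.....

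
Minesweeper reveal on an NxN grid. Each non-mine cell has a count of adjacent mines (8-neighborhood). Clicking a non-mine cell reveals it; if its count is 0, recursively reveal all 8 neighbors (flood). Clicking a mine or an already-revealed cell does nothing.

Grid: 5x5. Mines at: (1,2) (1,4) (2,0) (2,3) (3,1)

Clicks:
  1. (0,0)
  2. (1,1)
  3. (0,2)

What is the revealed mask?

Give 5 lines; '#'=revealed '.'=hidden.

Answer: ###..
##...
.....
.....
.....

Derivation:
Click 1 (0,0) count=0: revealed 4 new [(0,0) (0,1) (1,0) (1,1)] -> total=4
Click 2 (1,1) count=2: revealed 0 new [(none)] -> total=4
Click 3 (0,2) count=1: revealed 1 new [(0,2)] -> total=5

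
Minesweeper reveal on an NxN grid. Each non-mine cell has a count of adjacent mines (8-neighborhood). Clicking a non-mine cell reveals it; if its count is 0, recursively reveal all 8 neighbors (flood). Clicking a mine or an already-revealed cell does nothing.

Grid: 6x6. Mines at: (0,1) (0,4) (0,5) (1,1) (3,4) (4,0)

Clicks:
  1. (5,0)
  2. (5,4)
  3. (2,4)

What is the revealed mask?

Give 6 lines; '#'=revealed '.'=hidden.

Click 1 (5,0) count=1: revealed 1 new [(5,0)] -> total=1
Click 2 (5,4) count=0: revealed 16 new [(2,1) (2,2) (2,3) (3,1) (3,2) (3,3) (4,1) (4,2) (4,3) (4,4) (4,5) (5,1) (5,2) (5,3) (5,4) (5,5)] -> total=17
Click 3 (2,4) count=1: revealed 1 new [(2,4)] -> total=18

Answer: ......
......
.####.
.###..
.#####
######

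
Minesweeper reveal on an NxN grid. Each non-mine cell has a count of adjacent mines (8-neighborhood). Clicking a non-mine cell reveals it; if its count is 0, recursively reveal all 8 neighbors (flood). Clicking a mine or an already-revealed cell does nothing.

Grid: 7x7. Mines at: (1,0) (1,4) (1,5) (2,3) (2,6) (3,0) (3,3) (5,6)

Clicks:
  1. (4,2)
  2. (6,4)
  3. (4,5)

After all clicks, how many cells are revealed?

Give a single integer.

Answer: 18

Derivation:
Click 1 (4,2) count=1: revealed 1 new [(4,2)] -> total=1
Click 2 (6,4) count=0: revealed 17 new [(4,0) (4,1) (4,3) (4,4) (4,5) (5,0) (5,1) (5,2) (5,3) (5,4) (5,5) (6,0) (6,1) (6,2) (6,3) (6,4) (6,5)] -> total=18
Click 3 (4,5) count=1: revealed 0 new [(none)] -> total=18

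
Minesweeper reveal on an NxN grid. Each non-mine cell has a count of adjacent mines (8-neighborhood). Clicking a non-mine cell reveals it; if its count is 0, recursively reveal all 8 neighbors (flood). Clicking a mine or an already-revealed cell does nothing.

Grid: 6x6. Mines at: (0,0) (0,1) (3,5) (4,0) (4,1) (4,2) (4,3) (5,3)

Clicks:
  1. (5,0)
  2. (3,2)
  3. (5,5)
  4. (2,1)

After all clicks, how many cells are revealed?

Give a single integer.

Click 1 (5,0) count=2: revealed 1 new [(5,0)] -> total=1
Click 2 (3,2) count=3: revealed 1 new [(3,2)] -> total=2
Click 3 (5,5) count=0: revealed 4 new [(4,4) (4,5) (5,4) (5,5)] -> total=6
Click 4 (2,1) count=0: revealed 20 new [(0,2) (0,3) (0,4) (0,5) (1,0) (1,1) (1,2) (1,3) (1,4) (1,5) (2,0) (2,1) (2,2) (2,3) (2,4) (2,5) (3,0) (3,1) (3,3) (3,4)] -> total=26

Answer: 26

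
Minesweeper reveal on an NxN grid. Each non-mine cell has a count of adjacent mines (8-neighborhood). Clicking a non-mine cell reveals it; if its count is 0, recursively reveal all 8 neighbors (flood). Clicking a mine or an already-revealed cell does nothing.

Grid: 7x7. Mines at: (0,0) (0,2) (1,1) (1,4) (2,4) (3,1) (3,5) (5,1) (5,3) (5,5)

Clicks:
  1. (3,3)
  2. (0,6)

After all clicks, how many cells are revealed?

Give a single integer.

Click 1 (3,3) count=1: revealed 1 new [(3,3)] -> total=1
Click 2 (0,6) count=0: revealed 6 new [(0,5) (0,6) (1,5) (1,6) (2,5) (2,6)] -> total=7

Answer: 7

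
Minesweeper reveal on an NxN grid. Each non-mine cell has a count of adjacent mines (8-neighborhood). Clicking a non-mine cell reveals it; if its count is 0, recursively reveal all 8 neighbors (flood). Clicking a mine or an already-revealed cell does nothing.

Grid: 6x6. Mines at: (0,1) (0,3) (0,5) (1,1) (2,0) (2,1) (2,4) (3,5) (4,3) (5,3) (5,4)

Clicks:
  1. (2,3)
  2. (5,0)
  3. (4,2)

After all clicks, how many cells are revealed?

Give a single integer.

Click 1 (2,3) count=1: revealed 1 new [(2,3)] -> total=1
Click 2 (5,0) count=0: revealed 9 new [(3,0) (3,1) (3,2) (4,0) (4,1) (4,2) (5,0) (5,1) (5,2)] -> total=10
Click 3 (4,2) count=2: revealed 0 new [(none)] -> total=10

Answer: 10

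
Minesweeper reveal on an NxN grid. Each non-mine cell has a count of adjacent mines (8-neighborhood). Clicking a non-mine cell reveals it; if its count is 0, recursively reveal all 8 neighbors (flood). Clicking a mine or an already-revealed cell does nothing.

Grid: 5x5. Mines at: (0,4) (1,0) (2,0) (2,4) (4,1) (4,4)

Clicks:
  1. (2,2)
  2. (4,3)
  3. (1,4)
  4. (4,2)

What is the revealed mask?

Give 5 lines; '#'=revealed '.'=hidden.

Click 1 (2,2) count=0: revealed 12 new [(0,1) (0,2) (0,3) (1,1) (1,2) (1,3) (2,1) (2,2) (2,3) (3,1) (3,2) (3,3)] -> total=12
Click 2 (4,3) count=1: revealed 1 new [(4,3)] -> total=13
Click 3 (1,4) count=2: revealed 1 new [(1,4)] -> total=14
Click 4 (4,2) count=1: revealed 1 new [(4,2)] -> total=15

Answer: .###.
.####
.###.
.###.
..##.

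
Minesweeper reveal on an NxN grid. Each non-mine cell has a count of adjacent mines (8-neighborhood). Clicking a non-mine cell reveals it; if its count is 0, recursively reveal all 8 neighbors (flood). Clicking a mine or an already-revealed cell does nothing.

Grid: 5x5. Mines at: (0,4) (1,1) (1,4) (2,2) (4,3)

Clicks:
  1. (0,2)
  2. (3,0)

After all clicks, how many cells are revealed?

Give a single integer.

Answer: 9

Derivation:
Click 1 (0,2) count=1: revealed 1 new [(0,2)] -> total=1
Click 2 (3,0) count=0: revealed 8 new [(2,0) (2,1) (3,0) (3,1) (3,2) (4,0) (4,1) (4,2)] -> total=9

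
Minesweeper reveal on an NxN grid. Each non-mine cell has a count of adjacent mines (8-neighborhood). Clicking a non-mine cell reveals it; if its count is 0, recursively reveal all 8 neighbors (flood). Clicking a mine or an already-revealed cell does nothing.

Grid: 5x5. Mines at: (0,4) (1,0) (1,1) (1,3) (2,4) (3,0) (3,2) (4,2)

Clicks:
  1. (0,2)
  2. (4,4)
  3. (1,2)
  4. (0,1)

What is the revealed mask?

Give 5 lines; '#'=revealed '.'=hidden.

Click 1 (0,2) count=2: revealed 1 new [(0,2)] -> total=1
Click 2 (4,4) count=0: revealed 4 new [(3,3) (3,4) (4,3) (4,4)] -> total=5
Click 3 (1,2) count=2: revealed 1 new [(1,2)] -> total=6
Click 4 (0,1) count=2: revealed 1 new [(0,1)] -> total=7

Answer: .##..
..#..
.....
...##
...##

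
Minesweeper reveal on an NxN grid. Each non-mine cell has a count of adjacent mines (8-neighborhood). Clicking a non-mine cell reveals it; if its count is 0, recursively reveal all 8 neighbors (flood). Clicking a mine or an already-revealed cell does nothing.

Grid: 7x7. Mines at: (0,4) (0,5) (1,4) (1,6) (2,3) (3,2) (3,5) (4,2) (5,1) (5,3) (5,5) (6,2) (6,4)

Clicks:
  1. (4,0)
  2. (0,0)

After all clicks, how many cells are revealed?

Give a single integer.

Answer: 15

Derivation:
Click 1 (4,0) count=1: revealed 1 new [(4,0)] -> total=1
Click 2 (0,0) count=0: revealed 14 new [(0,0) (0,1) (0,2) (0,3) (1,0) (1,1) (1,2) (1,3) (2,0) (2,1) (2,2) (3,0) (3,1) (4,1)] -> total=15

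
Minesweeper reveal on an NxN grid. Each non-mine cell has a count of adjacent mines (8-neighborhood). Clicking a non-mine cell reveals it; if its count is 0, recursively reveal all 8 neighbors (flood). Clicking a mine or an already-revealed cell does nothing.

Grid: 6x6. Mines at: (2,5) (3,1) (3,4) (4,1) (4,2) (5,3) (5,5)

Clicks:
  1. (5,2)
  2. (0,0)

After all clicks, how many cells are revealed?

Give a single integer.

Answer: 18

Derivation:
Click 1 (5,2) count=3: revealed 1 new [(5,2)] -> total=1
Click 2 (0,0) count=0: revealed 17 new [(0,0) (0,1) (0,2) (0,3) (0,4) (0,5) (1,0) (1,1) (1,2) (1,3) (1,4) (1,5) (2,0) (2,1) (2,2) (2,3) (2,4)] -> total=18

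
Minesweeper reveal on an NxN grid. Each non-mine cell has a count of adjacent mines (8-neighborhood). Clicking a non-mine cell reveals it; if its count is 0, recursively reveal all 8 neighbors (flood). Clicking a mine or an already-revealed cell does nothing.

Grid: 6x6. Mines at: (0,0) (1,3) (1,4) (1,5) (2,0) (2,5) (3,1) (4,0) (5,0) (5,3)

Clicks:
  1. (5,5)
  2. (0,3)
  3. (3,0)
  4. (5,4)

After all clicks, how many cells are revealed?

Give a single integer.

Answer: 8

Derivation:
Click 1 (5,5) count=0: revealed 6 new [(3,4) (3,5) (4,4) (4,5) (5,4) (5,5)] -> total=6
Click 2 (0,3) count=2: revealed 1 new [(0,3)] -> total=7
Click 3 (3,0) count=3: revealed 1 new [(3,0)] -> total=8
Click 4 (5,4) count=1: revealed 0 new [(none)] -> total=8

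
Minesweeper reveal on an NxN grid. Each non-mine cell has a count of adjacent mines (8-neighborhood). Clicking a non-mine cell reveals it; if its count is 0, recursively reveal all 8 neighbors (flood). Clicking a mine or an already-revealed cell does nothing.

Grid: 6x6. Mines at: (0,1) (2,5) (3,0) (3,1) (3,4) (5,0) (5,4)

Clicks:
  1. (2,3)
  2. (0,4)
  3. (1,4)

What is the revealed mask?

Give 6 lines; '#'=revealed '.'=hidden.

Click 1 (2,3) count=1: revealed 1 new [(2,3)] -> total=1
Click 2 (0,4) count=0: revealed 10 new [(0,2) (0,3) (0,4) (0,5) (1,2) (1,3) (1,4) (1,5) (2,2) (2,4)] -> total=11
Click 3 (1,4) count=1: revealed 0 new [(none)] -> total=11

Answer: ..####
..####
..###.
......
......
......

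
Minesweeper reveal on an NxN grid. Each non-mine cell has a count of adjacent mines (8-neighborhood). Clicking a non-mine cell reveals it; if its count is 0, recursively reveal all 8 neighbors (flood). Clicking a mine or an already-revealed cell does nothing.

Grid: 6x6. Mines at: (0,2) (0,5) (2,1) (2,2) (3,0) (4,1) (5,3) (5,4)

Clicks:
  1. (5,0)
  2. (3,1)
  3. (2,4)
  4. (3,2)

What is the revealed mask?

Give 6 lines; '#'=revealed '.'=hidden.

Answer: ......
...###
...###
.#####
...###
#.....

Derivation:
Click 1 (5,0) count=1: revealed 1 new [(5,0)] -> total=1
Click 2 (3,1) count=4: revealed 1 new [(3,1)] -> total=2
Click 3 (2,4) count=0: revealed 12 new [(1,3) (1,4) (1,5) (2,3) (2,4) (2,5) (3,3) (3,4) (3,5) (4,3) (4,4) (4,5)] -> total=14
Click 4 (3,2) count=3: revealed 1 new [(3,2)] -> total=15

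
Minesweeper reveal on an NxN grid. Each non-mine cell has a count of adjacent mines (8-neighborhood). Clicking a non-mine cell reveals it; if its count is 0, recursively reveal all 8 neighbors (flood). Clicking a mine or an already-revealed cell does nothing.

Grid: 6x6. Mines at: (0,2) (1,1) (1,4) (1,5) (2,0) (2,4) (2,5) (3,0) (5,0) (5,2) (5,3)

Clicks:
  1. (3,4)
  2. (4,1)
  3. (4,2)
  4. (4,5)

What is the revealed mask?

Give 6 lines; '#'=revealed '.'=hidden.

Click 1 (3,4) count=2: revealed 1 new [(3,4)] -> total=1
Click 2 (4,1) count=3: revealed 1 new [(4,1)] -> total=2
Click 3 (4,2) count=2: revealed 1 new [(4,2)] -> total=3
Click 4 (4,5) count=0: revealed 5 new [(3,5) (4,4) (4,5) (5,4) (5,5)] -> total=8

Answer: ......
......
......
....##
.##.##
....##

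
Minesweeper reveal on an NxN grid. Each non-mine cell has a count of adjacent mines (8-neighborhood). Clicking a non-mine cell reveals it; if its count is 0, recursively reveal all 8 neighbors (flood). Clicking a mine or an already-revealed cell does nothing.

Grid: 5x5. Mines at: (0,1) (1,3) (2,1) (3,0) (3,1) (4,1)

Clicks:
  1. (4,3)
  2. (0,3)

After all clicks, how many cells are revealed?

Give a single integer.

Click 1 (4,3) count=0: revealed 9 new [(2,2) (2,3) (2,4) (3,2) (3,3) (3,4) (4,2) (4,3) (4,4)] -> total=9
Click 2 (0,3) count=1: revealed 1 new [(0,3)] -> total=10

Answer: 10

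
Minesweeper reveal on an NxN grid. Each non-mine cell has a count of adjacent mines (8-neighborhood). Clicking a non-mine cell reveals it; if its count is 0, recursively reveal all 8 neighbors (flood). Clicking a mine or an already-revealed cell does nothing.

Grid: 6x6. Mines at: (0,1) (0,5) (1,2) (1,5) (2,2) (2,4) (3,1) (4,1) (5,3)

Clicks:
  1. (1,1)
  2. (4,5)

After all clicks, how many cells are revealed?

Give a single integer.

Click 1 (1,1) count=3: revealed 1 new [(1,1)] -> total=1
Click 2 (4,5) count=0: revealed 6 new [(3,4) (3,5) (4,4) (4,5) (5,4) (5,5)] -> total=7

Answer: 7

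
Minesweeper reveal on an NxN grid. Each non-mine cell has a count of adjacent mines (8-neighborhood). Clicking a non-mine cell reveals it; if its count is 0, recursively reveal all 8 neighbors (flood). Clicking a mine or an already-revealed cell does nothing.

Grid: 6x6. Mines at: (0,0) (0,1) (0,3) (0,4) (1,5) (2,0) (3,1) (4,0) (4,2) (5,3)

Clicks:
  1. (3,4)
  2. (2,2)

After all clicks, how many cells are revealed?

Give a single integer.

Click 1 (3,4) count=0: revealed 16 new [(1,2) (1,3) (1,4) (2,2) (2,3) (2,4) (2,5) (3,2) (3,3) (3,4) (3,5) (4,3) (4,4) (4,5) (5,4) (5,5)] -> total=16
Click 2 (2,2) count=1: revealed 0 new [(none)] -> total=16

Answer: 16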